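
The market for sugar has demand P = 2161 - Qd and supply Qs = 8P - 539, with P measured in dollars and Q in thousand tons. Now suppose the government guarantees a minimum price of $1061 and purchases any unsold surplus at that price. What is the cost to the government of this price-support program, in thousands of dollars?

Rearranging demand gives Qd = 2161 - P. Without the control the market clears where 2161 - P = 8P - 539, i.e. P* = 300 and Q* = 1861.
Since 1061 > 300, the floor is binding.
At P = 1061: Qd = 2161 - 1061 = 1100 and Qs = 8·1061 - 539 = 7949.
Surplus = Qs - Qd = 6849.
Government expenditure = surplus × support price = 6849 × 1061 = 7266789.

7266789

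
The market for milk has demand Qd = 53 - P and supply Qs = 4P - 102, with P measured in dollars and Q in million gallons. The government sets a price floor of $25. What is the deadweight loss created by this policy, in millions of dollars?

0

In a free market, 53 - P = 4P - 102 gives the equilibrium P* = 31, Q* = 22.
Since 25 is below P* = 31, the floor does not bind and the free-market outcome prevails.
Since the control does not bind, no trades are prevented and deadweight loss is zero.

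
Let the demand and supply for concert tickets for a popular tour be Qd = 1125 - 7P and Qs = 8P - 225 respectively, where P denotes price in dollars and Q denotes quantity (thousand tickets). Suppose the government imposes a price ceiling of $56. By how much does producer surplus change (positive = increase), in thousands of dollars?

Equilibrium: 1125 - 7P = 8P - 225, so 1350 = 15P and P* = 90, Q* = 495.
The ceiling of 56 is below the equilibrium price 90, so it binds.
At P = 56: Qd = 1125 - 7·56 = 733 and Qs = 8·56 - 225 = 223.
Producer surplus without the control is ½ · (90 - 28.125) · 495 = 15314.0625.
With the ceiling, producers sell 223 units at 56, so PS = ½ · (56 - 28.125) · 223 = 3108.0625.
Change in producer surplus = 3108.0625 - 15314.0625 = -12206.

-12206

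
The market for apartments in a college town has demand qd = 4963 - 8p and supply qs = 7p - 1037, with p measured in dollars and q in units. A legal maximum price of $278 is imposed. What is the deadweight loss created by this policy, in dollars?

97676.25

Equilibrium: 4963 - 8p = 7p - 1037, so 6000 = 15p and p* = 400, q* = 1763.
The ceiling of 278 is below the equilibrium price 400, so it binds.
At p = 278: qd = 4963 - 8·278 = 2739 and qs = 7·278 - 1037 = 909.
Quantity traded falls to 909. At q = 909 the demand price is (4963 - 909)/8 = 506.75 and the supply price is (1037 + 909)/7 = 278.
Deadweight loss = ½ · (506.75 - 278) · (1763 - 909) = ½ · 228.75 · 854 = 97676.25.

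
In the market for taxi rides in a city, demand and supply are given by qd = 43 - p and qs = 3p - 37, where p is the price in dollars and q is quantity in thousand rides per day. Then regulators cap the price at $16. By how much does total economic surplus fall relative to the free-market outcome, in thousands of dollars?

96

Equilibrium: 43 - p = 3p - 37, so 80 = 4p and p* = 20, q* = 23.
The ceiling of 16 is below the equilibrium price 20, so it binds.
At p = 16: qd = 43 - 16 = 27 and qs = 3·16 - 37 = 11.
Quantity traded falls to 11. At q = 11 the demand price is 43 - 11 = 32 and the supply price is (37 + 11)/3 = 16.
Deadweight loss = ½ · (32 - 16) · (23 - 11) = ½ · 16 · 12 = 96.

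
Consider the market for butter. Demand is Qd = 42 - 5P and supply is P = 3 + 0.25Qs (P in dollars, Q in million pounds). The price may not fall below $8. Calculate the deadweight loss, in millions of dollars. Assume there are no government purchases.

Rearranging supply gives Qs = 4P - 12. In a free market, 42 - 5P = 4P - 12 gives the equilibrium P* = 6, Q* = 12.
Since 8 > 6, the floor is binding.
At P = 8: Qd = 42 - 5·8 = 2 and Qs = 4·8 - 12 = 20.
Quantity traded falls to 2. At Q = 2 the demand price is (42 - 2)/5 = 8 and the supply price is (12 + 2)/4 = 3.5.
Deadweight loss = ½ · (8 - 3.5) · (12 - 2) = ½ · 4.5 · 10 = 22.5.

22.5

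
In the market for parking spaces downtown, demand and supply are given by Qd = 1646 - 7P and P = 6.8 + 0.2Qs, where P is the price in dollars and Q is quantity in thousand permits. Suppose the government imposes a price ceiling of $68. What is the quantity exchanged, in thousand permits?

306

Rearranging supply gives Qs = 5P - 34. Without the control the market clears where 1646 - 7P = 5P - 34, i.e. P* = 140 and Q* = 666.
The ceiling of 68 is below the equilibrium price 140, so it binds.
At P = 68: Qd = 1646 - 7·68 = 1170 and Qs = 5·68 - 34 = 306.
The quantity actually transacted is the short side, supply: 306.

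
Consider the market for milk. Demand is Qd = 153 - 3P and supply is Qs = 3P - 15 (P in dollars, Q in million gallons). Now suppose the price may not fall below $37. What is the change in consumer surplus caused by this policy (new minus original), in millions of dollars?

Without the control the market clears where 153 - 3P = 3P - 15, i.e. P* = 28 and Q* = 69.
Because the floor (37) lies above the market-clearing price, it is binding.
At P = 37: Qd = 153 - 3·37 = 42 and Qs = 3·37 - 15 = 96.
Consumer surplus without the control is ½ · (51 - 28) · 69 = 793.5.
With the floor, consumers buy 42 units at 37, so CS = ½ · (51 - 37) · 42 = 294.
Change in consumer surplus = 294 - 793.5 = -499.5.

-499.5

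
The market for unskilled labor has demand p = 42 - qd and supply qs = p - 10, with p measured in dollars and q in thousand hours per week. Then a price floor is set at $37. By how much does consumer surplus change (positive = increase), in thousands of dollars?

Rearranging demand gives qd = 42 - p. In a free market, 42 - p = p - 10 gives the equilibrium p* = 26, q* = 16.
Because the floor (37) lies above the market-clearing price, it is binding.
At p = 37: qd = 42 - 37 = 5 and qs = 37 - 10 = 27.
Consumer surplus without the control is ½ · (42 - 26) · 16 = 128.
With the floor, consumers buy 5 units at 37, so CS = ½ · (42 - 37) · 5 = 12.5.
Change in consumer surplus = 12.5 - 128 = -115.5.

-115.5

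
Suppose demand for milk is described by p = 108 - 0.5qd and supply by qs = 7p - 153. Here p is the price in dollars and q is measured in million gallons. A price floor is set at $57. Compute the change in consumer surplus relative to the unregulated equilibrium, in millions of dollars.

Rearranging demand gives qd = 216 - 2p. In a free market, 216 - 2p = 7p - 153 gives the equilibrium p* = 41, q* = 134.
Because the floor (57) lies above the market-clearing price, it is binding.
At p = 57: qd = 216 - 2·57 = 102 and qs = 7·57 - 153 = 246.
Consumer surplus without the control is ½ · (108 - 41) · 134 = 4489.
With the floor, consumers buy 102 units at 57, so CS = ½ · (108 - 57) · 102 = 2601.
Change in consumer surplus = 2601 - 4489 = -1888.

-1888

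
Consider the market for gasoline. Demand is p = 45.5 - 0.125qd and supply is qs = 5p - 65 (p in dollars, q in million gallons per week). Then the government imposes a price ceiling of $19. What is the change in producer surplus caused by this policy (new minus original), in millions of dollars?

Rearranging demand gives qd = 364 - 8p. In a free market, 364 - 8p = 5p - 65 gives the equilibrium p* = 33, q* = 100.
Since 19 < 33, the ceiling is binding.
At p = 19: qd = 364 - 8·19 = 212 and qs = 5·19 - 65 = 30.
Producer surplus without the control is ½ · (33 - 13) · 100 = 1000.
With the ceiling, producers sell 30 units at 19, so PS = ½ · (19 - 13) · 30 = 90.
Change in producer surplus = 90 - 1000 = -910.

-910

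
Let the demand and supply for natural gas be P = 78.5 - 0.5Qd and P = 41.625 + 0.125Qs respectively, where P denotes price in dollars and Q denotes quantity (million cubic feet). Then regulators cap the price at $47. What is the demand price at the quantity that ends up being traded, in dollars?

Rearranging demand gives Qd = 157 - 2P; rearranging supply gives Qs = 8P - 333. Without the control the market clears where 157 - 2P = 8P - 333, i.e. P* = 49 and Q* = 59.
The ceiling of 47 is below the equilibrium price 49, so it binds.
At P = 47: Qd = 157 - 2·47 = 63 and Qs = 8·47 - 333 = 43.
Only 43 units reach the market. On the demand curve, the marginal buyer's willingness to pay at Q = 43 is (157 - 43)/2 = 57.

57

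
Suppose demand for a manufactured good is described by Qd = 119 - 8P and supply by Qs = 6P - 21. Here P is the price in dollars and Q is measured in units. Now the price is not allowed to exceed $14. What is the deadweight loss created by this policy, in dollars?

Equilibrium: 119 - 8P = 6P - 21, so 140 = 14P and P* = 10, Q* = 39.
The ceiling of 14 is above the equilibrium price 10, so it is not binding; the market clears at P* = 10, Q* = 39.
Since the control does not bind, no trades are prevented and deadweight loss is zero.

0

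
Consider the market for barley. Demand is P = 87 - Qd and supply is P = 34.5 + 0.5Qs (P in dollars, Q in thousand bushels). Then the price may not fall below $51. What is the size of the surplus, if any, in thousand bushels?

0

Rearranging demand gives Qd = 87 - P; rearranging supply gives Qs = 2P - 69. In a free market, 87 - P = 2P - 69 gives the equilibrium P* = 52, Q* = 35.
Since 51 is below P* = 52, the floor does not bind and the free-market outcome prevails.
Since the control does not bind, there is no surplus.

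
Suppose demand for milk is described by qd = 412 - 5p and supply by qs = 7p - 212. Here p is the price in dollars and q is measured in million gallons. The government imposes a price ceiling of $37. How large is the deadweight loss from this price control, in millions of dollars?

In a free market, 412 - 5p = 7p - 212 gives the equilibrium p* = 52, q* = 152.
Since 37 < 52, the ceiling is binding.
At p = 37: qd = 412 - 5·37 = 227 and qs = 7·37 - 212 = 47.
Quantity traded falls to 47. At q = 47 the demand price is (412 - 47)/5 = 73 and the supply price is (212 + 47)/7 = 37.
Deadweight loss = ½ · (73 - 37) · (152 - 47) = ½ · 36 · 105 = 1890.

1890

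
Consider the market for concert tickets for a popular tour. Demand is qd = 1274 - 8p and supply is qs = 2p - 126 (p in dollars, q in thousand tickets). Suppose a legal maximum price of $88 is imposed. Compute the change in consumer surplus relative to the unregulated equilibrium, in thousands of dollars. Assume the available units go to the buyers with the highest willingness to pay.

Equilibrium: 1274 - 8p = 2p - 126, so 1400 = 10p and p* = 140, q* = 154.
The ceiling of 88 is below the equilibrium price 140, so it binds.
At p = 88: qd = 1274 - 8·88 = 570 and qs = 2·88 - 126 = 50.
Consumer surplus without the control is ½ · (159.25 - 140) · 154 = 1482.25.
With the ceiling, 50 units are sold at 88 (assume they go to the highest-value buyers). The demand price at q = 50 is 153, so CS = ½ · [(159.25 - 88) + (153 - 88)] · 50 = 3406.25.
Change in consumer surplus = 3406.25 - 1482.25 = 1924.

1924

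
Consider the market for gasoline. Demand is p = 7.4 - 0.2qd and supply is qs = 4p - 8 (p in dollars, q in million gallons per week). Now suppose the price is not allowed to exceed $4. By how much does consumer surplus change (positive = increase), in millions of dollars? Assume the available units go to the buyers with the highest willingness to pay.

Rearranging demand gives qd = 37 - 5p. Equilibrium: 37 - 5p = 4p - 8, so 45 = 9p and p* = 5, q* = 12.
Since 4 < 5, the ceiling is binding.
At p = 4: qd = 37 - 5·4 = 17 and qs = 4·4 - 8 = 8.
Consumer surplus without the control is ½ · (7.4 - 5) · 12 = 14.4.
With the ceiling, 8 units are sold at 4 (assume they go to the highest-value buyers). The demand price at q = 8 is 5.8, so CS = ½ · [(7.4 - 4) + (5.8 - 4)] · 8 = 20.8.
Change in consumer surplus = 20.8 - 14.4 = 6.4.

6.4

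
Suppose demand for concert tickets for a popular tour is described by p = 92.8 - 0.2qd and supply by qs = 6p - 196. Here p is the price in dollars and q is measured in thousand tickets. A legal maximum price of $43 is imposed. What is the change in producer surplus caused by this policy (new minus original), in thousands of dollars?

Rearranging demand gives qd = 464 - 5p. In a free market, 464 - 5p = 6p - 196 gives the equilibrium p* = 60, q* = 164.
Since 43 < 60, the ceiling is binding.
At p = 43: qd = 464 - 5·43 = 249 and qs = 6·43 - 196 = 62.
Producer surplus without the control is ½ · (60 - 98/3) · 164 = 6724/3.
With the ceiling, producers sell 62 units at 43, so PS = ½ · (43 - 98/3) · 62 = 961/3.
Change in producer surplus = 961/3 - 6724/3 = -1921.

-1921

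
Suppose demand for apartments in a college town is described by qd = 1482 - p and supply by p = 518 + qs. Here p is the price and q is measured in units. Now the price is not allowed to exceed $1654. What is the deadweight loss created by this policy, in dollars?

Rearranging supply gives qs = p - 518. Setting quantity demanded equal to quantity supplied, 1482 - p = p - 518, gives p* = 1000 and q* = 482.
The ceiling of 1654 is above the equilibrium price 1000, so it is not binding; the market clears at p* = 1000, q* = 482.
Since the control does not bind, no trades are prevented and deadweight loss is zero.

0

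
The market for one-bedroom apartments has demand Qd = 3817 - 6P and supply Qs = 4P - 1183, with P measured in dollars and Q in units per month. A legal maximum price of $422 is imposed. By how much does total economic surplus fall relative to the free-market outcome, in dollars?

Equilibrium: 3817 - 6P = 4P - 1183, so 5000 = 10P and P* = 500, Q* = 817.
The ceiling of 422 is below the equilibrium price 500, so it binds.
At P = 422: Qd = 3817 - 6·422 = 1285 and Qs = 4·422 - 1183 = 505.
Quantity traded falls to 505. At Q = 505 the demand price is (3817 - 505)/6 = 552 and the supply price is (1183 + 505)/4 = 422.
Deadweight loss = ½ · (552 - 422) · (817 - 505) = ½ · 130 · 312 = 20280.

20280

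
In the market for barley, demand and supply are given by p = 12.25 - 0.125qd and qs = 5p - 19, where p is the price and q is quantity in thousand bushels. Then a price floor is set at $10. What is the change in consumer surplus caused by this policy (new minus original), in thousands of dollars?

-22

Rearranging demand gives qd = 98 - 8p. In a free market, 98 - 8p = 5p - 19 gives the equilibrium p* = 9, q* = 26.
Because the floor (10) lies above the market-clearing price, it is binding.
At p = 10: qd = 98 - 8·10 = 18 and qs = 5·10 - 19 = 31.
Consumer surplus without the control is ½ · (12.25 - 9) · 26 = 42.25.
With the floor, consumers buy 18 units at 10, so CS = ½ · (12.25 - 10) · 18 = 20.25.
Change in consumer surplus = 20.25 - 42.25 = -22.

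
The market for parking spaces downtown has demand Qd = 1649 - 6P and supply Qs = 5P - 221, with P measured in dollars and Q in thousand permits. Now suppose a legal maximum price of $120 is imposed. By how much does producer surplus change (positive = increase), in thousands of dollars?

-25200

Equilibrium: 1649 - 6P = 5P - 221, so 1870 = 11P and P* = 170, Q* = 629.
Because the ceiling (120) lies below the market-clearing price, it is binding.
At P = 120: Qd = 1649 - 6·120 = 929 and Qs = 5·120 - 221 = 379.
Producer surplus without the control is ½ · (170 - 44.2) · 629 = 39564.1.
With the ceiling, producers sell 379 units at 120, so PS = ½ · (120 - 44.2) · 379 = 14364.1.
Change in producer surplus = 14364.1 - 39564.1 = -25200.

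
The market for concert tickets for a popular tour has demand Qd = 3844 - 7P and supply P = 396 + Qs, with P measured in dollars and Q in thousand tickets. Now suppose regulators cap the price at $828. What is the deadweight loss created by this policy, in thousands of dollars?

0

Rearranging supply gives Qs = P - 396. Equilibrium: 3844 - 7P = P - 396, so 4240 = 8P and P* = 530, Q* = 134.
The ceiling of 828 is above the equilibrium price 530, so it is not binding; the market clears at P* = 530, Q* = 134.
Since the control does not bind, no trades are prevented and deadweight loss is zero.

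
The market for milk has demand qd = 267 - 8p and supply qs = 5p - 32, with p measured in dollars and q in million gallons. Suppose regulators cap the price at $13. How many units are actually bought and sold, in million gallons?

33

Equilibrium: 267 - 8p = 5p - 32, so 299 = 13p and p* = 23, q* = 83.
The ceiling of 13 is below the equilibrium price 23, so it binds.
At p = 13: qd = 267 - 8·13 = 163 and qs = 5·13 - 32 = 33.
The quantity actually transacted is the short side, supply: 33.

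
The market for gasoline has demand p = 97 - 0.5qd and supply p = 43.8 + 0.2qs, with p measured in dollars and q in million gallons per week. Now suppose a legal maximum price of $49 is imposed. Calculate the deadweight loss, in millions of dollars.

Rearranging demand gives qd = 194 - 2p; rearranging supply gives qs = 5p - 219. Without the control the market clears where 194 - 2p = 5p - 219, i.e. p* = 59 and q* = 76.
Because the ceiling (49) lies below the market-clearing price, it is binding.
At p = 49: qd = 194 - 2·49 = 96 and qs = 5·49 - 219 = 26.
Quantity traded falls to 26. At q = 26 the demand price is (194 - 26)/2 = 84 and the supply price is (219 + 26)/5 = 49.
Deadweight loss = ½ · (84 - 49) · (76 - 26) = ½ · 35 · 50 = 875.

875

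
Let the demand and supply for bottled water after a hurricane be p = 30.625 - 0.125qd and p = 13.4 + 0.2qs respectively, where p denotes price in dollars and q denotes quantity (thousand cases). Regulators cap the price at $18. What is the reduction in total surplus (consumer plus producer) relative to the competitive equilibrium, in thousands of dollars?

Rearranging demand gives qd = 245 - 8p; rearranging supply gives qs = 5p - 67. Equilibrium: 245 - 8p = 5p - 67, so 312 = 13p and p* = 24, q* = 53.
The ceiling of 18 is below the equilibrium price 24, so it binds.
At p = 18: qd = 245 - 8·18 = 101 and qs = 5·18 - 67 = 23.
Quantity traded falls to 23. At q = 23 the demand price is (245 - 23)/8 = 27.75 and the supply price is (67 + 23)/5 = 18.
Deadweight loss = ½ · (27.75 - 18) · (53 - 23) = ½ · 9.75 · 30 = 146.25.

146.25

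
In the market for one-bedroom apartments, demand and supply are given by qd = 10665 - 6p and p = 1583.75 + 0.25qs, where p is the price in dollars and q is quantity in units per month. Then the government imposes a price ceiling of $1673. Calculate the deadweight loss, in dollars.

Rearranging supply gives qs = 4p - 6335. Setting quantity demanded equal to quantity supplied, 10665 - 6p = 4p - 6335, gives p* = 1700 and q* = 465.
Because the ceiling (1673) lies below the market-clearing price, it is binding.
At p = 1673: qd = 10665 - 6·1673 = 627 and qs = 4·1673 - 6335 = 357.
Quantity traded falls to 357. At q = 357 the demand price is (10665 - 357)/6 = 1718 and the supply price is (6335 + 357)/4 = 1673.
Deadweight loss = ½ · (1718 - 1673) · (465 - 357) = ½ · 45 · 108 = 2430.

2430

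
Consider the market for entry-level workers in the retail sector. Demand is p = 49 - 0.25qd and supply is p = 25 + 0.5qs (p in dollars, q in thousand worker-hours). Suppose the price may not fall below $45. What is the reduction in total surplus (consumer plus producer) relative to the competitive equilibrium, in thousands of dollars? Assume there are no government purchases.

96

Rearranging demand gives qd = 196 - 4p; rearranging supply gives qs = 2p - 50. Equilibrium: 196 - 4p = 2p - 50, so 246 = 6p and p* = 41, q* = 32.
Since 45 > 41, the floor is binding.
At p = 45: qd = 196 - 4·45 = 16 and qs = 2·45 - 50 = 40.
Quantity traded falls to 16. At q = 16 the demand price is (196 - 16)/4 = 45 and the supply price is (50 + 16)/2 = 33.
Deadweight loss = ½ · (45 - 33) · (32 - 16) = ½ · 12 · 16 = 96.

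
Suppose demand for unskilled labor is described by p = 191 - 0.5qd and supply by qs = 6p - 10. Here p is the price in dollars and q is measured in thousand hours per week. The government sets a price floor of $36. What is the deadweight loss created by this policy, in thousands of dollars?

0

Rearranging demand gives qd = 382 - 2p. Without the control the market clears where 382 - 2p = 6p - 10, i.e. p* = 49 and q* = 284.
Since 36 is below p* = 49, the floor does not bind and the free-market outcome prevails.
Since the control does not bind, no trades are prevented and deadweight loss is zero.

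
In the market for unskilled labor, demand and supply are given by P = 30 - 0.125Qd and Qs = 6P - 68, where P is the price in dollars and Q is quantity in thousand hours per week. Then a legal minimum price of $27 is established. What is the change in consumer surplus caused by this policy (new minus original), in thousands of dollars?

-220

Rearranging demand gives Qd = 240 - 8P. In a free market, 240 - 8P = 6P - 68 gives the equilibrium P* = 22, Q* = 64.
Since 27 > 22, the floor is binding.
At P = 27: Qd = 240 - 8·27 = 24 and Qs = 6·27 - 68 = 94.
Consumer surplus without the control is ½ · (30 - 22) · 64 = 256.
With the floor, consumers buy 24 units at 27, so CS = ½ · (30 - 27) · 24 = 36.
Change in consumer surplus = 36 - 256 = -220.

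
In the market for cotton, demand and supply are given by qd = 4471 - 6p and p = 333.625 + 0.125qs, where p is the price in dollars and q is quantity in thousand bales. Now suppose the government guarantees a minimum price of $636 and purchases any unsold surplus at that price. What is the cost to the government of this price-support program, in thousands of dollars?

1121904

Rearranging supply gives qs = 8p - 2669. Equilibrium: 4471 - 6p = 8p - 2669, so 7140 = 14p and p* = 510, q* = 1411.
Because the floor (636) lies above the market-clearing price, it is binding.
At p = 636: qd = 4471 - 6·636 = 655 and qs = 8·636 - 2669 = 2419.
Surplus = qs - qd = 1764.
Government expenditure = surplus × support price = 1764 × 636 = 1121904.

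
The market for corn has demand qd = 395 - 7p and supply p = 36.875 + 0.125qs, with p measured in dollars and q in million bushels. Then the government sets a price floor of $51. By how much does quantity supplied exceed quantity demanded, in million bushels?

75

Rearranging supply gives qs = 8p - 295. Without the control the market clears where 395 - 7p = 8p - 295, i.e. p* = 46 and q* = 73.
Since 51 > 46, the floor is binding.
At p = 51: qd = 395 - 7·51 = 38 and qs = 8·51 - 295 = 113.
Surplus = qs - qd = 113 - 38 = 75.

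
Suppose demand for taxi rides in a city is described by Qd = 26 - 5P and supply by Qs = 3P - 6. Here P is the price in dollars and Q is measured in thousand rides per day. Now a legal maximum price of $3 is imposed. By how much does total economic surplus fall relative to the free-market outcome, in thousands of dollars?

In a free market, 26 - 5P = 3P - 6 gives the equilibrium P* = 4, Q* = 6.
Because the ceiling (3) lies below the market-clearing price, it is binding.
At P = 3: Qd = 26 - 5·3 = 11 and Qs = 3·3 - 6 = 3.
Quantity traded falls to 3. At Q = 3 the demand price is (26 - 3)/5 = 4.6 and the supply price is (6 + 3)/3 = 3.
Deadweight loss = ½ · (4.6 - 3) · (6 - 3) = ½ · 1.6 · 3 = 2.4.

2.4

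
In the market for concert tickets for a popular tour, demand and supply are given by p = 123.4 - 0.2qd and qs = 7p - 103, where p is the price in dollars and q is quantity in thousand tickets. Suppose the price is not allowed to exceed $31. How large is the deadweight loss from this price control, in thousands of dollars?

7064.4

Rearranging demand gives qd = 617 - 5p. Setting quantity demanded equal to quantity supplied, 617 - 5p = 7p - 103, gives p* = 60 and q* = 317.
Because the ceiling (31) lies below the market-clearing price, it is binding.
At p = 31: qd = 617 - 5·31 = 462 and qs = 7·31 - 103 = 114.
Quantity traded falls to 114. At q = 114 the demand price is (617 - 114)/5 = 100.6 and the supply price is (103 + 114)/7 = 31.
Deadweight loss = ½ · (100.6 - 31) · (317 - 114) = ½ · 69.6 · 203 = 7064.4.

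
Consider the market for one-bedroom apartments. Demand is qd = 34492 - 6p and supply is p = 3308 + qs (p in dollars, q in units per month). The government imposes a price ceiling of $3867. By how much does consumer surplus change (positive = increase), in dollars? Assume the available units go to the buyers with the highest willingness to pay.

Rearranging supply gives qs = p - 3308. Without the control the market clears where 34492 - 6p = p - 3308, i.e. p* = 5400 and q* = 2092.
Since 3867 < 5400, the ceiling is binding.
At p = 3867: qd = 34492 - 6·3867 = 11290 and qs = 3867 - 3308 = 559.
Consumer surplus without the control is ½ · (17246/3 - 5400) · 2092 = 1094116/3.
With the ceiling, 559 units are sold at 3867 (assume they go to the highest-value buyers). The demand price at q = 559 is 5655.5, so CS = ½ · [(17246/3 - 3867) + (5655.5 - 3867)] · 559 = 12309739/12.
Change in consumer surplus = 12309739/12 - 1094116/3 = 661106.25.

661106.25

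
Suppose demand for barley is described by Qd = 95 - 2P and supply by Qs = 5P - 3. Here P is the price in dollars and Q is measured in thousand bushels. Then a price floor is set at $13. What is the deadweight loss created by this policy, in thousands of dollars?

0

Setting quantity demanded equal to quantity supplied, 95 - 2P = 5P - 3, gives P* = 14 and Q* = 67.
Since 13 is below P* = 14, the floor does not bind and the free-market outcome prevails.
Since the control does not bind, no trades are prevented and deadweight loss is zero.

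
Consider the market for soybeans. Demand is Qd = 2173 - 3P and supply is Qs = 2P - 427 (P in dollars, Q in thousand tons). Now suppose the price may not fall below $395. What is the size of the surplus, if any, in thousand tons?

0

In a free market, 2173 - 3P = 2P - 427 gives the equilibrium P* = 520, Q* = 613.
The floor of 395 is below the equilibrium price 520, so it is not binding; the market clears at P* = 520, Q* = 613.
Since the control does not bind, there is no surplus.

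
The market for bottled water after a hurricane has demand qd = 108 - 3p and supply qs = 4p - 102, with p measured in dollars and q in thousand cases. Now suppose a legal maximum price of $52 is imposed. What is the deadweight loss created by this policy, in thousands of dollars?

Equilibrium: 108 - 3p = 4p - 102, so 210 = 7p and p* = 30, q* = 18.
The ceiling of 52 is above the equilibrium price 30, so it is not binding; the market clears at p* = 30, q* = 18.
Since the control does not bind, no trades are prevented and deadweight loss is zero.

0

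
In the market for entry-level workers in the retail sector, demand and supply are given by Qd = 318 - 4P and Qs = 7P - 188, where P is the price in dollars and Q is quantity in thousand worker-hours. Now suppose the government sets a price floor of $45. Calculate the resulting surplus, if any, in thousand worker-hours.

0

In a free market, 318 - 4P = 7P - 188 gives the equilibrium P* = 46, Q* = 134.
Since 45 is below P* = 46, the floor does not bind and the free-market outcome prevails.
Since the control does not bind, there is no surplus.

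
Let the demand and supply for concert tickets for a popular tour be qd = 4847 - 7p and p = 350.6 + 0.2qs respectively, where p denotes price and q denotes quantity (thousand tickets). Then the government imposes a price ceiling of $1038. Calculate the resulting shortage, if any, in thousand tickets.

0

Rearranging supply gives qs = 5p - 1753. In a free market, 4847 - 7p = 5p - 1753 gives the equilibrium p* = 550, q* = 997.
The ceiling of 1038 is above the equilibrium price 550, so it is not binding; the market clears at p* = 550, q* = 997.
Since the control does not bind, there is no shortage.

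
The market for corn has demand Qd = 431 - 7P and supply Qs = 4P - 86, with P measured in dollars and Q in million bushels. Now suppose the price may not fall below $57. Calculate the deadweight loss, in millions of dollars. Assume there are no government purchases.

962.5

Setting quantity demanded equal to quantity supplied, 431 - 7P = 4P - 86, gives P* = 47 and Q* = 102.
The floor of 57 is above the equilibrium price 47, so it binds.
At P = 57: Qd = 431 - 7·57 = 32 and Qs = 4·57 - 86 = 142.
Quantity traded falls to 32. At Q = 32 the demand price is (431 - 32)/7 = 57 and the supply price is (86 + 32)/4 = 29.5.
Deadweight loss = ½ · (57 - 29.5) · (102 - 32) = ½ · 27.5 · 70 = 962.5.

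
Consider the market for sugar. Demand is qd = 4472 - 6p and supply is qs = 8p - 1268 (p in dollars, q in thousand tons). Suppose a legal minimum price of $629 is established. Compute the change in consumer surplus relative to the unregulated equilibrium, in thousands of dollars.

-296745

Setting quantity demanded equal to quantity supplied, 4472 - 6p = 8p - 1268, gives p* = 410 and q* = 2012.
Because the floor (629) lies above the market-clearing price, it is binding.
At p = 629: qd = 4472 - 6·629 = 698 and qs = 8·629 - 1268 = 3764.
Consumer surplus without the control is ½ · (2236/3 - 410) · 2012 = 1012036/3.
With the floor, consumers buy 698 units at 629, so CS = ½ · (2236/3 - 629) · 698 = 121801/3.
Change in consumer surplus = 121801/3 - 1012036/3 = -296745.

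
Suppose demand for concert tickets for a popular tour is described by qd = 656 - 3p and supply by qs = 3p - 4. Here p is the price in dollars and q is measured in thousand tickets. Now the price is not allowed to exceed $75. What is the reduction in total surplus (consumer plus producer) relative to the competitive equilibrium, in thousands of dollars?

Setting quantity demanded equal to quantity supplied, 656 - 3p = 3p - 4, gives p* = 110 and q* = 326.
Since 75 < 110, the ceiling is binding.
At p = 75: qd = 656 - 3·75 = 431 and qs = 3·75 - 4 = 221.
Quantity traded falls to 221. At q = 221 the demand price is (656 - 221)/3 = 145 and the supply price is (4 + 221)/3 = 75.
Deadweight loss = ½ · (145 - 75) · (326 - 221) = ½ · 70 · 105 = 3675.

3675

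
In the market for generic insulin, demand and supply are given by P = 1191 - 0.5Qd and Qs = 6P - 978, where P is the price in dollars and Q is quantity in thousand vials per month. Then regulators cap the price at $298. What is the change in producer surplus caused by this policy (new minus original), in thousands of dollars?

-143472

Rearranging demand gives Qd = 2382 - 2P. Equilibrium: 2382 - 2P = 6P - 978, so 3360 = 8P and P* = 420, Q* = 1542.
Because the ceiling (298) lies below the market-clearing price, it is binding.
At P = 298: Qd = 2382 - 2·298 = 1786 and Qs = 6·298 - 978 = 810.
Producer surplus without the control is ½ · (420 - 163) · 1542 = 198147.
With the ceiling, producers sell 810 units at 298, so PS = ½ · (298 - 163) · 810 = 54675.
Change in producer surplus = 54675 - 198147 = -143472.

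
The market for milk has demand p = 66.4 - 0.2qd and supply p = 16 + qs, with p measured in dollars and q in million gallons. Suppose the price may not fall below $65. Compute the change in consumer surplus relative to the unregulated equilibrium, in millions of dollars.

-171.5

Rearranging demand gives qd = 332 - 5p; rearranging supply gives qs = p - 16. Equilibrium: 332 - 5p = p - 16, so 348 = 6p and p* = 58, q* = 42.
The floor of 65 is above the equilibrium price 58, so it binds.
At p = 65: qd = 332 - 5·65 = 7 and qs = 65 - 16 = 49.
Consumer surplus without the control is ½ · (66.4 - 58) · 42 = 176.4.
With the floor, consumers buy 7 units at 65, so CS = ½ · (66.4 - 65) · 7 = 4.9.
Change in consumer surplus = 4.9 - 176.4 = -171.5.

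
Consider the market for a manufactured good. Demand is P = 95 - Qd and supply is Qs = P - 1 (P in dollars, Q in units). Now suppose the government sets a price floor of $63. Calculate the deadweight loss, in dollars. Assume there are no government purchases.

Rearranging demand gives Qd = 95 - P. In a free market, 95 - P = P - 1 gives the equilibrium P* = 48, Q* = 47.
Because the floor (63) lies above the market-clearing price, it is binding.
At P = 63: Qd = 95 - 63 = 32 and Qs = 63 - 1 = 62.
Quantity traded falls to 32. At Q = 32 the demand price is 95 - 32 = 63 and the supply price is 1 + 32 = 33.
Deadweight loss = ½ · (63 - 33) · (47 - 32) = ½ · 30 · 15 = 225.

225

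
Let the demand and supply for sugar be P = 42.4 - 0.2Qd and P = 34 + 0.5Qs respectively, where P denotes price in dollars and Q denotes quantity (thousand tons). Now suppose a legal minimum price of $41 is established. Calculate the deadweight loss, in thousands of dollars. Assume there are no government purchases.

8.75

Rearranging demand gives Qd = 212 - 5P; rearranging supply gives Qs = 2P - 68. Equilibrium: 212 - 5P = 2P - 68, so 280 = 7P and P* = 40, Q* = 12.
The floor of 41 is above the equilibrium price 40, so it binds.
At P = 41: Qd = 212 - 5·41 = 7 and Qs = 2·41 - 68 = 14.
Quantity traded falls to 7. At Q = 7 the demand price is (212 - 7)/5 = 41 and the supply price is (68 + 7)/2 = 37.5.
Deadweight loss = ½ · (41 - 37.5) · (12 - 7) = ½ · 3.5 · 5 = 8.75.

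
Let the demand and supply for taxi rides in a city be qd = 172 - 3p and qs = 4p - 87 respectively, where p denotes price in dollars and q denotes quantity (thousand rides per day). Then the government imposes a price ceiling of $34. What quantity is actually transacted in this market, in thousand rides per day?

Equilibrium: 172 - 3p = 4p - 87, so 259 = 7p and p* = 37, q* = 61.
Since 34 < 37, the ceiling is binding.
At p = 34: qd = 172 - 3·34 = 70 and qs = 4·34 - 87 = 49.
The quantity actually transacted is the short side, supply: 49.

49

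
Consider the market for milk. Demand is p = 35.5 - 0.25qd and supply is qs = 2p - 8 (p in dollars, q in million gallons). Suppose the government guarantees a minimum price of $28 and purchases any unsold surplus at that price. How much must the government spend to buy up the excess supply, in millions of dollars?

504

Rearranging demand gives qd = 142 - 4p. In a free market, 142 - 4p = 2p - 8 gives the equilibrium p* = 25, q* = 42.
The floor of 28 is above the equilibrium price 25, so it binds.
At p = 28: qd = 142 - 4·28 = 30 and qs = 2·28 - 8 = 48.
Surplus = qs - qd = 18.
Government expenditure = surplus × support price = 18 × 28 = 504.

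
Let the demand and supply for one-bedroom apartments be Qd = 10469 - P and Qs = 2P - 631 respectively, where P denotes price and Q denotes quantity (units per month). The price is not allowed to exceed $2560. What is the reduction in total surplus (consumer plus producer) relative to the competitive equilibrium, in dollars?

3898800

Without the control the market clears where 10469 - P = 2P - 631, i.e. P* = 3700 and Q* = 6769.
Because the ceiling (2560) lies below the market-clearing price, it is binding.
At P = 2560: Qd = 10469 - 2560 = 7909 and Qs = 2·2560 - 631 = 4489.
Quantity traded falls to 4489. At Q = 4489 the demand price is 10469 - 4489 = 5980 and the supply price is (631 + 4489)/2 = 2560.
Deadweight loss = ½ · (5980 - 2560) · (6769 - 4489) = ½ · 3420 · 2280 = 3898800.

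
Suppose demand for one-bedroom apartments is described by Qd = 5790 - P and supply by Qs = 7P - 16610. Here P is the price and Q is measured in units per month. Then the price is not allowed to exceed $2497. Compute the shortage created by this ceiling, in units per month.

2424

Without the control the market clears where 5790 - P = 7P - 16610, i.e. P* = 2800 and Q* = 2990.
The ceiling of 2497 is below the equilibrium price 2800, so it binds.
At P = 2497: Qd = 5790 - 2497 = 3293 and Qs = 7·2497 - 16610 = 869.
Shortage = Qd - Qs = 3293 - 869 = 2424.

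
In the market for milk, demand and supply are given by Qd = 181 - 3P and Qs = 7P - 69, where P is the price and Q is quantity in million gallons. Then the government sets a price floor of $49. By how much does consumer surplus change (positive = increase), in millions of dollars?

Without the control the market clears where 181 - 3P = 7P - 69, i.e. P* = 25 and Q* = 106.
Since 49 > 25, the floor is binding.
At P = 49: Qd = 181 - 3·49 = 34 and Qs = 7·49 - 69 = 274.
Consumer surplus without the control is ½ · (181/3 - 25) · 106 = 5618/3.
With the floor, consumers buy 34 units at 49, so CS = ½ · (181/3 - 49) · 34 = 578/3.
Change in consumer surplus = 578/3 - 5618/3 = -1680.

-1680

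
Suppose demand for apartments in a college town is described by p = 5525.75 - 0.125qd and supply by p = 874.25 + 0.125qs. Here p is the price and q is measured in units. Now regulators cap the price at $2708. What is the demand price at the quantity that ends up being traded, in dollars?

3692

Rearranging demand gives qd = 44206 - 8p; rearranging supply gives qs = 8p - 6994. In a free market, 44206 - 8p = 8p - 6994 gives the equilibrium p* = 3200, q* = 18606.
The ceiling of 2708 is below the equilibrium price 3200, so it binds.
At p = 2708: qd = 44206 - 8·2708 = 22542 and qs = 8·2708 - 6994 = 14670.
Only 14670 units reach the market. On the demand curve, the marginal buyer's willingness to pay at q = 14670 is (44206 - 14670)/8 = 3692.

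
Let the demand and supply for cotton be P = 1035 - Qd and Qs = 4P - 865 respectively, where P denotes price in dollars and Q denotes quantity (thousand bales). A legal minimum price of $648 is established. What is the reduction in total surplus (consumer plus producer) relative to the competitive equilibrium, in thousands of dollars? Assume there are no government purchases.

44890

Rearranging demand gives Qd = 1035 - P. Equilibrium: 1035 - P = 4P - 865, so 1900 = 5P and P* = 380, Q* = 655.
Because the floor (648) lies above the market-clearing price, it is binding.
At P = 648: Qd = 1035 - 648 = 387 and Qs = 4·648 - 865 = 1727.
Quantity traded falls to 387. At Q = 387 the demand price is 1035 - 387 = 648 and the supply price is (865 + 387)/4 = 313.
Deadweight loss = ½ · (648 - 313) · (655 - 387) = ½ · 335 · 268 = 44890.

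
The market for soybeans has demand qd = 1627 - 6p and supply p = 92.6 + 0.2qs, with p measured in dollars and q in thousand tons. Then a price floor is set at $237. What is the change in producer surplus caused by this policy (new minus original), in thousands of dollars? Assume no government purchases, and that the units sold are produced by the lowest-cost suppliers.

Rearranging supply gives qs = 5p - 463. Equilibrium: 1627 - 6p = 5p - 463, so 2090 = 11p and p* = 190, q* = 487.
Since 237 > 190, the floor is binding.
At p = 237: qd = 1627 - 6·237 = 205 and qs = 5·237 - 463 = 722.
Producer surplus without the control is ½ · (190 - 92.6) · 487 = 23716.9.
With the floor, 205 units are sold at 237. The supply price at q = 205 is 133.6, so PS = ½ · [(237 - 92.6) + (237 - 133.6)] · 205 = 25399.5.
Change in producer surplus = 25399.5 - 23716.9 = 1682.6.

1682.6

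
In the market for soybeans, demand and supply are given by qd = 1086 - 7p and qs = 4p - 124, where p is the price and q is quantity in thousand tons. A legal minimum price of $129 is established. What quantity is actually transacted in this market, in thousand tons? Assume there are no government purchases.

Equilibrium: 1086 - 7p = 4p - 124, so 1210 = 11p and p* = 110, q* = 316.
The floor of 129 is above the equilibrium price 110, so it binds.
At p = 129: qd = 1086 - 7·129 = 183 and qs = 4·129 - 124 = 392.
The quantity actually transacted is the short side, demand: 183.

183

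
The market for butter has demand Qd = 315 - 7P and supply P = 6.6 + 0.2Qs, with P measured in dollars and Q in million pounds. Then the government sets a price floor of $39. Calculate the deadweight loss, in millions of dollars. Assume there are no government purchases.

840

Rearranging supply gives Qs = 5P - 33. In a free market, 315 - 7P = 5P - 33 gives the equilibrium P* = 29, Q* = 112.
Because the floor (39) lies above the market-clearing price, it is binding.
At P = 39: Qd = 315 - 7·39 = 42 and Qs = 5·39 - 33 = 162.
Quantity traded falls to 42. At Q = 42 the demand price is (315 - 42)/7 = 39 and the supply price is (33 + 42)/5 = 15.
Deadweight loss = ½ · (39 - 15) · (112 - 42) = ½ · 24 · 70 = 840.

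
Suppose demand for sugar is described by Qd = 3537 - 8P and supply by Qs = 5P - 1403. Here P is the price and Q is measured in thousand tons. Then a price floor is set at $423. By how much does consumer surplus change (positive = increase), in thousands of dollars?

Setting quantity demanded equal to quantity supplied, 3537 - 8P = 5P - 1403, gives P* = 380 and Q* = 497.
Since 423 > 380, the floor is binding.
At P = 423: Qd = 3537 - 8·423 = 153 and Qs = 5·423 - 1403 = 712.
Consumer surplus without the control is ½ · (442.125 - 380) · 497 = 15438.0625.
With the floor, consumers buy 153 units at 423, so CS = ½ · (442.125 - 423) · 153 = 1463.0625.
Change in consumer surplus = 1463.0625 - 15438.0625 = -13975.

-13975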